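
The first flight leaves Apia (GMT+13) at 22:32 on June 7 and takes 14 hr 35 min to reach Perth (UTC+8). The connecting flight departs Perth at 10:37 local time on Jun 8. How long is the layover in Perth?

2 hours 30 minutes

Convert departure to UTC: 22:32 − 13:00 = 09:32 UTC on Jun 7.
Add 14 hours 35 minutes flight time → 00:07 UTC (Jun 8).
Perth is UTC+8:00, so local arrival = 00:07 + 8:00 = 08:07 on Jun 8.
Layover = 10:37 − 08:07 = 2 hours 30 minutes.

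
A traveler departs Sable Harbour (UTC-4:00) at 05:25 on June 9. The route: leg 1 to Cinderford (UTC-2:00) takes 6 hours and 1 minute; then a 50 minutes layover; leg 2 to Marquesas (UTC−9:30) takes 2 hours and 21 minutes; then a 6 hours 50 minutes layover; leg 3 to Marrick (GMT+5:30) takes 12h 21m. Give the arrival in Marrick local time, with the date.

19:18 on Jun 10

Convert departure to UTC: 05:25 + 4:00 = 09:25 UTC on Jun 9.
Add 6 hours 1 minute leg 1 → 15:26 UTC.
Add 50 minutes layover in Cinderford → 16:16 UTC.
Add 2 hours 21 minutes leg 2 → 18:37 UTC.
Add 6 hours and 50 minutes layover in Marquesas → 01:27 UTC (Jun 10).
Add 12 hours and 21 minutes leg 3 → 13:48 UTC.
Marrick is UTC+5:30, so local arrival = 13:48 + 5:30 = 19:18 on Jun 10.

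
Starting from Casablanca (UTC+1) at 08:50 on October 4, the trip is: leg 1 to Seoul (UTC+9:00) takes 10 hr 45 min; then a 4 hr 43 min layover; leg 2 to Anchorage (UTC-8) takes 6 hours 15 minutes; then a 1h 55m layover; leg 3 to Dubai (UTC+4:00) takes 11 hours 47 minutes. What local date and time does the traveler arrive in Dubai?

Convert departure to UTC: 08:50 − 1:00 = 07:50 UTC on Oct 4.
Add 10 hours and 45 minutes leg 1 → 18:35 UTC.
Add 4 hours and 43 minutes layover in Seoul → 23:18 UTC.
Add 6 hours and 15 minutes leg 2 → 05:33 UTC (Oct 5).
Add 1 hour and 55 minutes layover in Anchorage → 07:28 UTC.
Add 11 hours and 47 minutes leg 3 → 19:15 UTC.
Dubai is UTC+4:00, so local arrival = 19:15 + 4:00 = 23:15 on Oct 5.

23:15 on Oct 5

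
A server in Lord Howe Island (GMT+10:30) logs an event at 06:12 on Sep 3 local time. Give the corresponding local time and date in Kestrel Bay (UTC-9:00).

In UTC: 06:12 − 10:30 = 19:42 on Sep 2.
Kestrel Bay is UTC−9:00: 19:42 − 9:00 = 10:42 on Sep 2.

10:42 on Sep 2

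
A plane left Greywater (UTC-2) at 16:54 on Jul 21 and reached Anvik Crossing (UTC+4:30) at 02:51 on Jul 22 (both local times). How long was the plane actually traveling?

3 hours 27 minutes

Departure in UTC: 16:54 + 2:00 = 18:54 on Jul 21.
Arrival in UTC: 02:51 − 4:30 = 22:21 on Jul 21.
Elapsed = 22:21 − 18:54 = 3 hours 27 minutes.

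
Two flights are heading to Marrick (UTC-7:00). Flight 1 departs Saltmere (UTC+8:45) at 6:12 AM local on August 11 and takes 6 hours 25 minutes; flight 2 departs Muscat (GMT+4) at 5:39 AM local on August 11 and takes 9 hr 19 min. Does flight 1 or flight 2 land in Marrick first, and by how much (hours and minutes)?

Flight 1 in UTC: 6:12 AM − 8:45 = 9:27 PM on Aug 10.
+6 hours 25 minutes → arrive 3:52 AM UTC on Aug 11.
Flight 2 in UTC: 5:39 AM − 4:00 = 1:39 AM on Aug 11.
+9 hours and 19 minutes → arrive 10:58 AM UTC on Aug 11.
Flight 1 lands earlier by 7 hours 6 minutes.

the first, by 7 hours 6 minutes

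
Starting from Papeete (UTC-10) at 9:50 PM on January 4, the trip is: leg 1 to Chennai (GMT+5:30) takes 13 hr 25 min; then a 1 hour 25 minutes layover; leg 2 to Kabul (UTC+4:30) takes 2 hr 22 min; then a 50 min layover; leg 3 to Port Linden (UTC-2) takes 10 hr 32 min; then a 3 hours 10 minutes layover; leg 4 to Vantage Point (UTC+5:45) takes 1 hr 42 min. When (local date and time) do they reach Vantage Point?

11:01 PM on Jan 6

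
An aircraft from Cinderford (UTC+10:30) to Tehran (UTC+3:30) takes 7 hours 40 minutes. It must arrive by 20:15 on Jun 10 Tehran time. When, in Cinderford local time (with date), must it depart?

Target arrival in UTC: 20:15 − 3:30 = 16:45 on Jun 10.
Subtract 7 hours 40 minutes → departure 09:05 UTC on Jun 10.
Cinderford is UTC+10:30: 09:05 + 10:30 = 19:35 on Jun 10.

19:35 on Jun 10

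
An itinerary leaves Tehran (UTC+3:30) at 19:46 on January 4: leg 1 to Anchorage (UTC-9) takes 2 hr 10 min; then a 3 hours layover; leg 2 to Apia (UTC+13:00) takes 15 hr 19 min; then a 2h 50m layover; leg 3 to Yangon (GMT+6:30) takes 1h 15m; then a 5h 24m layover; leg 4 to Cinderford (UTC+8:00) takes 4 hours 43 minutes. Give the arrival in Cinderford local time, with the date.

10:57 on January 6

Convert departure to UTC: 19:46 − 3:30 = 16:16 UTC on Jan 4.
Add 2 hours and 10 minutes leg 1 → 18:26 UTC.
Add 3 hours layover in Anchorage → 21:26 UTC.
Add 15 hours 19 minutes leg 2 → 12:45 UTC (Jan 5).
Add 2 hours and 50 minutes layover in Apia → 15:35 UTC.
Add 1 hour and 15 minutes leg 3 → 16:50 UTC.
Add 5 hours 24 minutes layover in Yangon → 22:14 UTC.
Add 4 hours 43 minutes leg 4 → 02:57 UTC (Jan 6).
Cinderford is UTC+8:00, so local arrival = 02:57 + 8:00 = 10:57 on Jan 6.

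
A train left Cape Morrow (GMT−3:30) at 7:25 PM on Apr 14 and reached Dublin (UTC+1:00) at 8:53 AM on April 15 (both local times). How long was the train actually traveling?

Departure in UTC: 7:25 PM + 3:30 = 10:55 PM on Apr 14.
Arrival in UTC: 8:53 AM − 1:00 = 7:53 AM on Apr 15.
Elapsed = 7:53 AM − 10:55 PM (+1 day) = 8 hours 58 minutes.

8 hours 58 minutes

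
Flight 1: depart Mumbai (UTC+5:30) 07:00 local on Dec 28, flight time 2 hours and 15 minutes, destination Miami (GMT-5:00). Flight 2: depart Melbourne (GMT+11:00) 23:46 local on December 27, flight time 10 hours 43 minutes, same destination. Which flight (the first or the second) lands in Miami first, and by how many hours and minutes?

the second, by 4 hours 16 minutes

Flight 1 in UTC: 07:00 − 5:30 = 01:30 on Dec 28.
+2 hours and 15 minutes → arrive 03:45 UTC on Dec 28.
Flight 2 in UTC: 23:46 − 11:00 = 12:46 on Dec 27.
+10 hours 43 minutes → arrive 23:29 UTC on Dec 27.
Flight 2 lands earlier by 4 hours 16 minutes.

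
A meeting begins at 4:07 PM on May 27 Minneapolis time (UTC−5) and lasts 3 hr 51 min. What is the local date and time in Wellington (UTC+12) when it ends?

12:58 PM on May 28

Convert start to UTC: 4:07 PM + 5:00 = 9:07 PM UTC on May 27.
Add 3 hours and 51 minutes duration → 12:58 AM UTC (May 28).
Wellington is UTC+12:00, so local end time = 12:58 AM + 12:00 = 12:58 PM on May 28.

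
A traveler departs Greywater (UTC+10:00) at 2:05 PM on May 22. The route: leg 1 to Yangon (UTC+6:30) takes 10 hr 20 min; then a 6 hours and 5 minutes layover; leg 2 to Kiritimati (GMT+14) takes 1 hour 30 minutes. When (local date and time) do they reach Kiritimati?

12:00 PM on May 23

Convert departure to UTC: 2:05 PM − 10:00 = 4:05 AM UTC on May 22.
Add 10 hours and 20 minutes leg 1 → 2:25 PM UTC.
Add 6 hours and 5 minutes layover in Yangon → 8:30 PM UTC.
Add 1 hour and 30 minutes leg 2 → 10:00 PM UTC.
Kiritimati is UTC+14:00, so local arrival = 10:00 PM + 14:00 = 12:00 PM on May 23.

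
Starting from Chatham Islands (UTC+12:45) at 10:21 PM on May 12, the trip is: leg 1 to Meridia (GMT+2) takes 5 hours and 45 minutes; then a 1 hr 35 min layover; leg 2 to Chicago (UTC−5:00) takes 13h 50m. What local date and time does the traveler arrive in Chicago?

Convert departure to UTC: 10:21 PM − 12:45 = 9:36 AM UTC on May 12.
Add 5 hours 45 minutes leg 1 → 3:21 PM UTC.
Add 1 hour and 35 minutes layover in Meridia → 4:56 PM UTC.
Add 13 hours 50 minutes leg 2 → 6:46 AM UTC (May 13).
Chicago is UTC−5:00, so local arrival = 6:46 AM − 5:00 = 1:46 AM on May 13.

1:46 AM on May 13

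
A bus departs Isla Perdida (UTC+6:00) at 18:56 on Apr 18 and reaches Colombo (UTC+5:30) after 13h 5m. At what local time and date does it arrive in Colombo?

07:31 on April 19

Colombo is 0:30 behind Isla Perdida.
After 13 hours and 5 minutes it is 08:01 (Apr 19) in Isla Perdida.
Shift by the zone difference: 08:01 − 0:30 = 07:31 on Apr 19 in Colombo.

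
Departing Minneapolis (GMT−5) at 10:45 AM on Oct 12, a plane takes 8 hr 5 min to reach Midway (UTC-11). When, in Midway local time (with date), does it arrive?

12:50 PM on October 12

Convert departure to UTC: 10:45 AM + 5:00 = 3:45 PM UTC on Oct 12.
Add 8 hours and 5 minutes travel time → 11:50 PM UTC.
Midway is UTC−11:00, so local arrival = 11:50 PM − 11:00 = 12:50 PM on Oct 12.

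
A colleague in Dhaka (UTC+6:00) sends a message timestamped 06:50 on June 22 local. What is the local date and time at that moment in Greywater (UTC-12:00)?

Greywater is 18:00 behind Dhaka.
Shift by the zone difference: 06:50 − 18:00 = 12:50 on Jun 21 in Greywater.

12:50 on Jun 21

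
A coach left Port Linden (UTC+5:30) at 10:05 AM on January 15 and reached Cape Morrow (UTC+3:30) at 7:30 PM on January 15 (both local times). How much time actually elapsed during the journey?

Departure in UTC: 10:05 AM − 5:30 = 4:35 AM on Jan 15.
Arrival in UTC: 7:30 PM − 3:30 = 4:00 PM on Jan 15.
Elapsed = 4:00 PM − 4:35 AM = 11 hours 25 minutes.

11 hours 25 minutes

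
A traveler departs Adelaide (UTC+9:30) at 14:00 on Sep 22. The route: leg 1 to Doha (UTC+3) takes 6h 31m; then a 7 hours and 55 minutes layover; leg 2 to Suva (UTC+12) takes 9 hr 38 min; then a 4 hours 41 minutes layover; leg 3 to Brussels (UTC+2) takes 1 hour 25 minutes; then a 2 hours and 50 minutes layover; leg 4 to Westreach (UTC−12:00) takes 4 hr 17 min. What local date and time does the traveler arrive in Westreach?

05:47 on September 23

Convert departure to UTC: 14:00 − 9:30 = 04:30 UTC on Sep 22.
Add 6 hours 31 minutes leg 1 → 11:01 UTC.
Add 7 hours and 55 minutes layover in Doha → 18:56 UTC.
Add 9 hours and 38 minutes leg 2 → 04:34 UTC (Sep 23).
Add 4 hours 41 minutes layover in Suva → 09:15 UTC.
Add 1 hour and 25 minutes leg 3 → 10:40 UTC.
Add 2 hours 50 minutes layover in Brussels → 13:30 UTC.
Add 4 hours and 17 minutes leg 4 → 17:47 UTC.
Westreach is UTC−12:00, so local arrival = 17:47 − 12:00 = 05:47 on Sep 23.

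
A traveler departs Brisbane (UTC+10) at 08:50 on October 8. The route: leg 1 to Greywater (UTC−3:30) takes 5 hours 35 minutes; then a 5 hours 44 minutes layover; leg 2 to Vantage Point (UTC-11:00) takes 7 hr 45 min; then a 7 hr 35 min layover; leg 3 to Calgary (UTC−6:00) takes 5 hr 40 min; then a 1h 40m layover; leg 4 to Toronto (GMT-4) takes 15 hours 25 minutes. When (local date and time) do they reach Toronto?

Convert departure to UTC: 08:50 − 10:00 = 22:50 UTC on Oct 7.
Add 5 hours 35 minutes leg 1 → 04:25 UTC (Oct 8).
Add 5 hours and 44 minutes layover in Greywater → 10:09 UTC.
Add 7 hours 45 minutes leg 2 → 17:54 UTC.
Add 7 hours and 35 minutes layover in Vantage Point → 01:29 UTC (Oct 9).
Add 5 hours and 40 minutes leg 3 → 07:09 UTC.
Add 1 hour 40 minutes layover in Calgary → 08:49 UTC.
Add 15 hours 25 minutes leg 4 → 00:14 UTC (Oct 10).
Toronto is UTC−4:00, so local arrival = 00:14 − 4:00 = 20:14 on Oct 9.

20:14 on October 9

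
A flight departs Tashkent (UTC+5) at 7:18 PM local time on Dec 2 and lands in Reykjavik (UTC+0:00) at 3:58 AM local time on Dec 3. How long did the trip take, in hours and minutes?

13 hours 40 minutes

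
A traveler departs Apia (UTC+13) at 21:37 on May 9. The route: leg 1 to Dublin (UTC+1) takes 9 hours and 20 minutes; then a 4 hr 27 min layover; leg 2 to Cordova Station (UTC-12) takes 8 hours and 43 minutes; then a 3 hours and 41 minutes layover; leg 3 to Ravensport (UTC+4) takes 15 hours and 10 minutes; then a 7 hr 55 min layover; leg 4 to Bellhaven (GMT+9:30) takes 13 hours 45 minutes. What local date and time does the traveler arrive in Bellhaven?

Convert departure to UTC: 21:37 − 13:00 = 08:37 UTC on May 9.
Add 9 hours 20 minutes leg 1 → 17:57 UTC.
Add 4 hours 27 minutes layover in Dublin → 22:24 UTC.
Add 8 hours 43 minutes leg 2 → 07:07 UTC (May 10).
Add 3 hours 41 minutes layover in Cordova Station → 10:48 UTC.
Add 15 hours and 10 minutes leg 3 → 01:58 UTC (May 11).
Add 7 hours 55 minutes layover in Ravensport → 09:53 UTC.
Add 13 hours 45 minutes leg 4 → 23:38 UTC.
Bellhaven is UTC+9:30, so local arrival = 23:38 + 9:30 = 09:08 on May 12.

09:08 on May 12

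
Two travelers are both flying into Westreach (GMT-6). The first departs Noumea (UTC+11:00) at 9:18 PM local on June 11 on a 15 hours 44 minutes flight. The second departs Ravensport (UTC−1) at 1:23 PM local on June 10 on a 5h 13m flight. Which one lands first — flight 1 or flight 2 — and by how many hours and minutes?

the second, by 30 hours 26 minutes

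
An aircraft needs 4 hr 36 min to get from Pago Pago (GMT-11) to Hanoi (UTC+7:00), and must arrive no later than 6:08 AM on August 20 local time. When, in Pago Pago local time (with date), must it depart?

Target arrival in UTC: 6:08 AM − 7:00 = 11:08 PM on Aug 19.
Subtract 4 hours and 36 minutes → departure 6:32 PM UTC on Aug 19.
Pago Pago is UTC−11:00: 6:32 PM − 11:00 = 7:32 AM on Aug 19.

7:32 AM on August 19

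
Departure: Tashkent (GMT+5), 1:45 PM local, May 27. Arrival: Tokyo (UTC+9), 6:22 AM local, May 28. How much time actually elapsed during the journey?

Tokyo is 4:00 ahead of Tashkent.
Clock-face elapsed time (ignoring zones) is 16 hours 37 minutes.
Actual elapsed = 16 hours 37 minutes − 4:00 = 12 hours 37 minutes.

12 hours 37 minutes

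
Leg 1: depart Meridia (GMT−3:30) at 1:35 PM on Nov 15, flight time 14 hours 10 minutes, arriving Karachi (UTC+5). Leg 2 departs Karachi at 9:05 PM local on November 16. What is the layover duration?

Convert departure to UTC: 1:35 PM + 3:30 = 5:05 PM UTC on Nov 15.
Add 14 hours 10 minutes flight time → 7:15 AM UTC (Nov 16).
Karachi is UTC+5:00, so local arrival = 7:15 AM + 5:00 = 12:15 PM on Nov 16.
Layover = 9:05 PM − 12:15 PM = 8 hours 50 minutes.

8 hours 50 minutes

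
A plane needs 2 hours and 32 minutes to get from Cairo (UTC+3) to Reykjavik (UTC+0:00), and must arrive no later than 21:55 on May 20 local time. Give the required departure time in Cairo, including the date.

22:23 on May 20

Target arrival is already UTC: 21:55 on May 20.
Subtract 2 hours and 32 minutes → departure 19:23 UTC on May 20.
Cairo is UTC+3:00: 19:23 + 3:00 = 22:23 on May 20.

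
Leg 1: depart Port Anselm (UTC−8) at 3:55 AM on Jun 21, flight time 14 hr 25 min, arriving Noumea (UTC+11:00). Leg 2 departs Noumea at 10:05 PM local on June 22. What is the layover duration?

Convert departure to UTC: 3:55 AM + 8:00 = 11:55 AM UTC on Jun 21.
Add 14 hours 25 minutes flight time → 2:20 AM UTC (Jun 22).
Noumea is UTC+11:00, so local arrival = 2:20 AM + 11:00 = 1:20 PM on Jun 22.
Layover = 10:05 PM − 1:20 PM = 8 hours 45 minutes.

8 hours 45 minutes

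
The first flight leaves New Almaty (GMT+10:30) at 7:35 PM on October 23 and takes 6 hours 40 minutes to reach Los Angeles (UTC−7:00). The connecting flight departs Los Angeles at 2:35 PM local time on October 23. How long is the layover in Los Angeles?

5 hours 50 minutes

Convert departure to UTC: 7:35 PM − 10:30 = 9:05 AM UTC on Oct 23.
Add 6 hours 40 minutes flight time → 3:45 PM UTC.
Los Angeles is UTC−7:00, so local arrival = 3:45 PM − 7:00 = 8:45 AM on Oct 23.
Layover = 2:35 PM − 8:45 AM = 5 hours 50 minutes.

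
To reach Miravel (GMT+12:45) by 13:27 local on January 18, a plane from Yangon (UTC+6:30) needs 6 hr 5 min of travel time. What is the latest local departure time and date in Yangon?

Target arrival in UTC: 13:27 − 12:45 = 00:42 on Jan 18.
Subtract 6 hours and 5 minutes → departure 18:37 UTC on Jan 17.
Yangon is UTC+6:30: 18:37 + 6:30 = 01:07 on Jan 18.

01:07 on Jan 18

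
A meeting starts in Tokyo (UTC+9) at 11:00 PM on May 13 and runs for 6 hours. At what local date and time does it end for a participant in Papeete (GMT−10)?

10:00 AM on May 13

Papeete is 19:00 behind Tokyo.
After 6 hours it is 5:00 AM (May 14) in Tokyo.
Shift by the zone difference: 5:00 AM − 19:00 = 10:00 AM on May 13 in Papeete.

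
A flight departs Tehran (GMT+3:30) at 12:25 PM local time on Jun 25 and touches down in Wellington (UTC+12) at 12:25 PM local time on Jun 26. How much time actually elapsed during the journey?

Wellington is 8:30 ahead of Tehran.
Clock-face elapsed time (ignoring zones) is 24 hours.
Actual elapsed = 24 hours − 8:30 = 15 hours 30 minutes.

15 hours 30 minutes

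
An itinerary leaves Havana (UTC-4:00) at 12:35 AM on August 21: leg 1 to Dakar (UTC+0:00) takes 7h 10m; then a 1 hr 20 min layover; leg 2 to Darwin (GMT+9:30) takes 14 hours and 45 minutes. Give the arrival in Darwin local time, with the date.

1:20 PM on Aug 22

Convert departure to UTC: 12:35 AM + 4:00 = 4:35 AM UTC on Aug 21.
Add 7 hours and 10 minutes leg 1 → 11:45 AM UTC.
Add 1 hour and 20 minutes layover in Dakar → 1:05 PM UTC.
Add 14 hours and 45 minutes leg 2 → 3:50 AM UTC (Aug 22).
Darwin is UTC+9:30, so local arrival = 3:50 AM + 9:30 = 1:20 PM on Aug 22.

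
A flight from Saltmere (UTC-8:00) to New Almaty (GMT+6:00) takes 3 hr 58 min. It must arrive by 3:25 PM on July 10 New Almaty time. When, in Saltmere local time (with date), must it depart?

Target arrival in UTC: 3:25 PM − 6:00 = 9:25 AM on Jul 10.
Subtract 3 hours and 58 minutes → departure 5:27 AM UTC on Jul 10.
Saltmere is UTC−8:00: 5:27 AM − 8:00 = 9:27 PM on Jul 9.

9:27 PM on Jul 9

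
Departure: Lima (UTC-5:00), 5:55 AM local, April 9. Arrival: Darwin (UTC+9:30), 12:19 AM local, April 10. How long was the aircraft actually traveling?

3 hours 54 minutes

Darwin is 14:30 ahead of Lima.
Clock-face elapsed time (ignoring zones) is 18 hours 24 minutes.
Actual elapsed = 18 hours 24 minutes − 14:30 = 3 hours 54 minutes.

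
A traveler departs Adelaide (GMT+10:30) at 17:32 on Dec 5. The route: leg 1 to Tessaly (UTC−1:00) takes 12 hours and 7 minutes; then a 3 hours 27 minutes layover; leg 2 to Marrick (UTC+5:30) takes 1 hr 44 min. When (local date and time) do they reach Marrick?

Convert departure to UTC: 17:32 − 10:30 = 07:02 UTC on Dec 5.
Add 12 hours and 7 minutes leg 1 → 19:09 UTC.
Add 3 hours and 27 minutes layover in Tessaly → 22:36 UTC.
Add 1 hour and 44 minutes leg 2 → 00:20 UTC (Dec 6).
Marrick is UTC+5:30, so local arrival = 00:20 + 5:30 = 05:50 on Dec 6.

05:50 on December 6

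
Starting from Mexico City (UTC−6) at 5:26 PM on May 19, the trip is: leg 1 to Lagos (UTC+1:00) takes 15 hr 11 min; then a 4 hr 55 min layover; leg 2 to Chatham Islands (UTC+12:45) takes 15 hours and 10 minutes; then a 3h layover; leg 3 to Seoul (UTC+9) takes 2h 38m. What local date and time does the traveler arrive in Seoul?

1:20 AM on May 22

Convert departure to UTC: 5:26 PM + 6:00 = 11:26 PM UTC on May 19.
Add 15 hours and 11 minutes leg 1 → 2:37 PM UTC (May 20).
Add 4 hours 55 minutes layover in Lagos → 7:32 PM UTC.
Add 15 hours and 10 minutes leg 2 → 10:42 AM UTC (May 21).
Add 3 hours layover in Chatham Islands → 1:42 PM UTC.
Add 2 hours and 38 minutes leg 3 → 4:20 PM UTC.
Seoul is UTC+9:00, so local arrival = 4:20 PM + 9:00 = 1:20 AM on May 22.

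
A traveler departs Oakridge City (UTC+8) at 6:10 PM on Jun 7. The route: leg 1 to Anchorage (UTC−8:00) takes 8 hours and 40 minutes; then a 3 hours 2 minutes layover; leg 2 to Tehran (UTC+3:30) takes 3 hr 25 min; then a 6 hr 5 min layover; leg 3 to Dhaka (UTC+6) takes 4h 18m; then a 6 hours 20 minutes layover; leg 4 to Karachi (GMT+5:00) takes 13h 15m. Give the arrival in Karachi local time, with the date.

Convert departure to UTC: 6:10 PM − 8:00 = 10:10 AM UTC on Jun 7.
Add 8 hours 40 minutes leg 1 → 6:50 PM UTC.
Add 3 hours and 2 minutes layover in Anchorage → 9:52 PM UTC.
Add 3 hours and 25 minutes leg 2 → 1:17 AM UTC (Jun 8).
Add 6 hours 5 minutes layover in Tehran → 7:22 AM UTC.
Add 4 hours and 18 minutes leg 3 → 11:40 AM UTC.
Add 6 hours 20 minutes layover in Dhaka → 6:00 PM UTC.
Add 13 hours 15 minutes leg 4 → 7:15 AM UTC (Jun 9).
Karachi is UTC+5:00, so local arrival = 7:15 AM + 5:00 = 12:15 PM on Jun 9.

12:15 PM on Jun 9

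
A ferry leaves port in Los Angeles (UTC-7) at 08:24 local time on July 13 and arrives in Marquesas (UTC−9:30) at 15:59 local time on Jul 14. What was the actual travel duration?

Marquesas is 2:30 behind Los Angeles.
Clock-face elapsed time (ignoring zones) is 31 hours 35 minutes.
Actual elapsed = 31 hours 35 minutes + 2:30 = 34 hours 5 minutes.

34 hours 5 minutes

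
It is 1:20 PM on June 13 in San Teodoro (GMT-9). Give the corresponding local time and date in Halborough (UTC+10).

Halborough is 19:00 ahead of San Teodoro.
Shift by the zone difference: 1:20 PM + 19:00 = 8:20 AM on Jun 14 in Halborough.

8:20 AM on Jun 14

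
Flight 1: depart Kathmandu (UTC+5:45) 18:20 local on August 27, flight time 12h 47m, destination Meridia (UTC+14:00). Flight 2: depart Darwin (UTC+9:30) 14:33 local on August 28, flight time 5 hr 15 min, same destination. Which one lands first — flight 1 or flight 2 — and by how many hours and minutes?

the first, by 8 hours 56 minutes

Flight 1 in UTC: 18:20 − 5:45 = 12:35 on Aug 27.
+12 hours 47 minutes → arrive 01:22 UTC on Aug 28.
Flight 2 in UTC: 14:33 − 9:30 = 05:03 on Aug 28.
+5 hours and 15 minutes → arrive 10:18 UTC on Aug 28.
Flight 1 lands earlier by 8 hours 56 minutes.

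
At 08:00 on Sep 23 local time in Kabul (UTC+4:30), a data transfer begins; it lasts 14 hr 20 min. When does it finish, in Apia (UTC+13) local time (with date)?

06:50 on September 24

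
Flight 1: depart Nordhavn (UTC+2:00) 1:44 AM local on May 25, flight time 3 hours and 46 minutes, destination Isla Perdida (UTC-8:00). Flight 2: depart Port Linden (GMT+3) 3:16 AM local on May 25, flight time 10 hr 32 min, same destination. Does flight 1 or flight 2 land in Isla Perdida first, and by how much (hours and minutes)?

the first, by 7 hours 18 minutes

Flight 1 in UTC: 1:44 AM − 2:00 = 11:44 PM on May 24.
+3 hours and 46 minutes → arrive 3:30 AM UTC on May 25.
Flight 2 in UTC: 3:16 AM − 3:00 = 12:16 AM on May 25.
+10 hours 32 minutes → arrive 10:48 AM UTC on May 25.
Flight 1 lands earlier by 7 hours 18 minutes.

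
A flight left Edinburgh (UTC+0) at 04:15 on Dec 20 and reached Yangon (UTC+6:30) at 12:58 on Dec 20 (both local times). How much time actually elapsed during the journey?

Departure is already UTC: 04:15 on Dec 20.
Arrival in UTC: 12:58 − 6:30 = 06:28 on Dec 20.
Elapsed = 06:28 − 04:15 = 2 hours 13 minutes.

2 hours 13 minutes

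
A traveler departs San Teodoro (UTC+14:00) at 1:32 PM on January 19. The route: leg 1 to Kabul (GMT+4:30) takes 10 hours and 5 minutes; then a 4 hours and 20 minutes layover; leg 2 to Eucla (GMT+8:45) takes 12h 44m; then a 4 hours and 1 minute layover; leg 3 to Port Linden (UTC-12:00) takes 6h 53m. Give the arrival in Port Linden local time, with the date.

1:35 AM on January 20

Convert departure to UTC: 1:32 PM − 14:00 = 11:32 PM UTC on Jan 18.
Add 10 hours 5 minutes leg 1 → 9:37 AM UTC (Jan 19).
Add 4 hours and 20 minutes layover in Kabul → 1:57 PM UTC.
Add 12 hours 44 minutes leg 2 → 2:41 AM UTC (Jan 20).
Add 4 hours 1 minute layover in Eucla → 6:42 AM UTC.
Add 6 hours 53 minutes leg 3 → 1:35 PM UTC.
Port Linden is UTC−12:00, so local arrival = 1:35 PM − 12:00 = 1:35 AM on Jan 20.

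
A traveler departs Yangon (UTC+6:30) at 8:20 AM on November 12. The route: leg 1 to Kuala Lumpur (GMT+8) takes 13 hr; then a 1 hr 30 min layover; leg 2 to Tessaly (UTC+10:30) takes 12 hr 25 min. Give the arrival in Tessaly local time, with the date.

3:15 PM on November 13

Convert departure to UTC: 8:20 AM − 6:30 = 1:50 AM UTC on Nov 12.
Add 13 hours leg 1 → 2:50 PM UTC.
Add 1 hour 30 minutes layover in Kuala Lumpur → 4:20 PM UTC.
Add 12 hours 25 minutes leg 2 → 4:45 AM UTC (Nov 13).
Tessaly is UTC+10:30, so local arrival = 4:45 AM + 10:30 = 3:15 PM on Nov 13.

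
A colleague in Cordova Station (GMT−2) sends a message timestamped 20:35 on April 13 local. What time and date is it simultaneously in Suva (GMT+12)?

In UTC: 20:35 + 2:00 = 22:35 on Apr 13.
Suva is UTC+12:00: 22:35 + 12:00 = 10:35 on Apr 14.

10:35 on April 14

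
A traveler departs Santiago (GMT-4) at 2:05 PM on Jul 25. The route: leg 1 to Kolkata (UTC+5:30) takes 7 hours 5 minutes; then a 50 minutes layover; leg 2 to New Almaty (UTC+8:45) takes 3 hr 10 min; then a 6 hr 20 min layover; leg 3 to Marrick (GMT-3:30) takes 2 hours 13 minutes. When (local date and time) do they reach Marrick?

10:13 AM on July 26

Convert departure to UTC: 2:05 PM + 4:00 = 6:05 PM UTC on Jul 25.
Add 7 hours 5 minutes leg 1 → 1:10 AM UTC (Jul 26).
Add 50 minutes layover in Kolkata → 2:00 AM UTC.
Add 3 hours and 10 minutes leg 2 → 5:10 AM UTC.
Add 6 hours 20 minutes layover in New Almaty → 11:30 AM UTC.
Add 2 hours and 13 minutes leg 3 → 1:43 PM UTC.
Marrick is UTC−3:30, so local arrival = 1:43 PM − 3:30 = 10:13 AM on Jul 26.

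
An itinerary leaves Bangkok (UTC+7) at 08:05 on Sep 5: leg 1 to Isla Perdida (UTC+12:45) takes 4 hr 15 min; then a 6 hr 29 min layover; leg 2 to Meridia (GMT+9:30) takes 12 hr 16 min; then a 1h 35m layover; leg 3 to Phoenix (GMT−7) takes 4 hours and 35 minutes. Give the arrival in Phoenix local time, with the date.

23:15 on September 5

Convert departure to UTC: 08:05 − 7:00 = 01:05 UTC on Sep 5.
Add 4 hours and 15 minutes leg 1 → 05:20 UTC.
Add 6 hours and 29 minutes layover in Isla Perdida → 11:49 UTC.
Add 12 hours and 16 minutes leg 2 → 00:05 UTC (Sep 6).
Add 1 hour 35 minutes layover in Meridia → 01:40 UTC.
Add 4 hours and 35 minutes leg 3 → 06:15 UTC.
Phoenix is UTC−7:00, so local arrival = 06:15 − 7:00 = 23:15 on Sep 5.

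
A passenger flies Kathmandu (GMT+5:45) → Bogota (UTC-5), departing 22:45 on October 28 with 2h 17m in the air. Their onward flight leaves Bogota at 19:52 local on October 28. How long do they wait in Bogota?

Convert departure to UTC: 22:45 − 5:45 = 17:00 UTC on Oct 28.
Add 2 hours and 17 minutes flight time → 19:17 UTC.
Bogota is UTC−5:00, so local arrival = 19:17 − 5:00 = 14:17 on Oct 28.
Layover = 19:52 − 14:17 = 5 hours 35 minutes.

5 hours 35 minutes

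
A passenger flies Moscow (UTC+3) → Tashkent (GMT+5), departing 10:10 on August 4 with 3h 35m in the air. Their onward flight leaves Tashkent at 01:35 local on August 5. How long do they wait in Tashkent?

9 hours 50 minutes

Convert departure to UTC: 10:10 − 3:00 = 07:10 UTC on Aug 4.
Add 3 hours and 35 minutes flight time → 10:45 UTC.
Tashkent is UTC+5:00, so local arrival = 10:45 + 5:00 = 15:45 on Aug 4.
Layover = 01:35 − 15:45 (+1 day) = 9 hours 50 minutes.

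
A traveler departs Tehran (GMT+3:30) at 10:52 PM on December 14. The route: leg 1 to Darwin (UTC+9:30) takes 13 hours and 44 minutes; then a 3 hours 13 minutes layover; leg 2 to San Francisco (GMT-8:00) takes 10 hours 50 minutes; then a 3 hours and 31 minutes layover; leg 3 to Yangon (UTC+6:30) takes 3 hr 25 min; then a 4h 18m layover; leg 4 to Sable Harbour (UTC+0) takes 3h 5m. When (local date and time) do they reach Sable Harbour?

1:28 PM on December 16

Convert departure to UTC: 10:52 PM − 3:30 = 7:22 PM UTC on Dec 14.
Add 13 hours 44 minutes leg 1 → 9:06 AM UTC (Dec 15).
Add 3 hours and 13 minutes layover in Darwin → 12:19 PM UTC.
Add 10 hours and 50 minutes leg 2 → 11:09 PM UTC.
Add 3 hours 31 minutes layover in San Francisco → 2:40 AM UTC (Dec 16).
Add 3 hours and 25 minutes leg 3 → 6:05 AM UTC.
Add 4 hours and 18 minutes layover in Yangon → 10:23 AM UTC.
Add 3 hours 5 minutes leg 4 → 1:28 PM UTC.
Sable Harbour is UTC+0, so local arrival is the same: 1:28 PM on Dec 16.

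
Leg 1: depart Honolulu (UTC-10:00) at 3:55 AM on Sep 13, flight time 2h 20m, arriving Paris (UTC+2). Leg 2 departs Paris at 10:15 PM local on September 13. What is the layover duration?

4 hours

Convert departure to UTC: 3:55 AM + 10:00 = 1:55 PM UTC on Sep 13.
Add 2 hours and 20 minutes flight time → 4:15 PM UTC.
Paris is UTC+2:00, so local arrival = 4:15 PM + 2:00 = 6:15 PM on Sep 13.
Layover = 10:15 PM − 6:15 PM = 4 hours.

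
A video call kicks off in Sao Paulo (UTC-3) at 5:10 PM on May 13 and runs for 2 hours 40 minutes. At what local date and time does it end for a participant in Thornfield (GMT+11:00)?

9:50 AM on May 14

Convert start to UTC: 5:10 PM + 3:00 = 8:10 PM UTC on May 13.
Add 2 hours 40 minutes duration → 10:50 PM UTC.
Thornfield is UTC+11:00, so local end time = 10:50 PM + 11:00 = 9:50 AM on May 14.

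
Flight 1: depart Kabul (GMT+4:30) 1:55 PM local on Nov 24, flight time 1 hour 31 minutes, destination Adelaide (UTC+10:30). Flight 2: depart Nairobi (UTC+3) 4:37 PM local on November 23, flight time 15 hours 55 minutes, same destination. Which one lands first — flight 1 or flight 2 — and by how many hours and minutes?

the second, by 5 hours 24 minutes

Flight 1 in UTC: 1:55 PM − 4:30 = 9:25 AM on Nov 24.
+1 hour and 31 minutes → arrive 10:56 AM UTC on Nov 24.
Flight 2 in UTC: 4:37 PM − 3:00 = 1:37 PM on Nov 23.
+15 hours 55 minutes → arrive 5:32 AM UTC on Nov 24.
Flight 2 lands earlier by 5 hours 24 minutes.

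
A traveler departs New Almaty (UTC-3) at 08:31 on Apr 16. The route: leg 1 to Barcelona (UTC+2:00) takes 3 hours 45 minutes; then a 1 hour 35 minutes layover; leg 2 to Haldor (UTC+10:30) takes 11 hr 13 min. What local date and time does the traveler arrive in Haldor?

Convert departure to UTC: 08:31 + 3:00 = 11:31 UTC on Apr 16.
Add 3 hours and 45 minutes leg 1 → 15:16 UTC.
Add 1 hour and 35 minutes layover in Barcelona → 16:51 UTC.
Add 11 hours and 13 minutes leg 2 → 04:04 UTC (Apr 17).
Haldor is UTC+10:30, so local arrival = 04:04 + 10:30 = 14:34 on Apr 17.

14:34 on April 17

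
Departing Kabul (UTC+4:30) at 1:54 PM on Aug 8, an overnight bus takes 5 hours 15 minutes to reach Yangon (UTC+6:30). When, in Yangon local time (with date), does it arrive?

Convert departure to UTC: 1:54 PM − 4:30 = 9:24 AM UTC on Aug 8.
Add 5 hours and 15 minutes travel time → 2:39 PM UTC.
Yangon is UTC+6:30, so local arrival = 2:39 PM + 6:30 = 9:09 PM on Aug 8.

9:09 PM on August 8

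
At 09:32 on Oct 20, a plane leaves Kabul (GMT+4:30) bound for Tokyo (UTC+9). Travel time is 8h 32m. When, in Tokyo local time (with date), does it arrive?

Tokyo is 4:30 ahead of Kabul.
After 8 hours and 32 minutes it is 18:04 in Kabul.
Shift by the zone difference: 18:04 + 4:30 = 22:34 on Oct 20 in Tokyo.

22:34 on October 20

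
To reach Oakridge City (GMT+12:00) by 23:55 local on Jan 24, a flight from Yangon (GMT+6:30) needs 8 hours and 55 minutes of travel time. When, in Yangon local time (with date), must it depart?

09:30 on Jan 24

Target arrival in UTC: 23:55 − 12:00 = 11:55 on Jan 24.
Subtract 8 hours and 55 minutes → departure 03:00 UTC on Jan 24.
Yangon is UTC+6:30: 03:00 + 6:30 = 09:30 on Jan 24.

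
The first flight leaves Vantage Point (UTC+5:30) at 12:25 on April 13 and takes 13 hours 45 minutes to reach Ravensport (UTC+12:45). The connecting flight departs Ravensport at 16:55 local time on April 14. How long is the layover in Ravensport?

Convert departure to UTC: 12:25 − 5:30 = 06:55 UTC on Apr 13.
Add 13 hours 45 minutes flight time → 20:40 UTC.
Ravensport is UTC+12:45, so local arrival = 20:40 + 12:45 = 09:25 on Apr 14.
Layover = 16:55 − 09:25 = 7 hours 30 minutes.

7 hours 30 minutes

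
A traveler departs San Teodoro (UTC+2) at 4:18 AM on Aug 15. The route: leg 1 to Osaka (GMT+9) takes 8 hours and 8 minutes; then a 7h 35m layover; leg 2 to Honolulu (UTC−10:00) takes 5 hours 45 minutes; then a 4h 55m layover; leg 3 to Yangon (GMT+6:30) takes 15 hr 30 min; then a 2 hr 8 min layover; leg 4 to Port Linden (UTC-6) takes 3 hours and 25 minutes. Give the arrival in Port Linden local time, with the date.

Convert departure to UTC: 4:18 AM − 2:00 = 2:18 AM UTC on Aug 15.
Add 8 hours and 8 minutes leg 1 → 10:26 AM UTC.
Add 7 hours and 35 minutes layover in Osaka → 6:01 PM UTC.
Add 5 hours 45 minutes leg 2 → 11:46 PM UTC.
Add 4 hours and 55 minutes layover in Honolulu → 4:41 AM UTC (Aug 16).
Add 15 hours and 30 minutes leg 3 → 8:11 PM UTC.
Add 2 hours 8 minutes layover in Yangon → 10:19 PM UTC.
Add 3 hours and 25 minutes leg 4 → 1:44 AM UTC (Aug 17).
Port Linden is UTC−6:00, so local arrival = 1:44 AM − 6:00 = 7:44 PM on Aug 16.

7:44 PM on August 16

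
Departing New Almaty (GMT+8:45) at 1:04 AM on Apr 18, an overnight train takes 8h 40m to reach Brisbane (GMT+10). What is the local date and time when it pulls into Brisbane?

10:59 AM on Apr 18

Convert departure to UTC: 1:04 AM − 8:45 = 4:19 PM UTC on Apr 17.
Add 8 hours and 40 minutes travel time → 12:59 AM UTC (Apr 18).
Brisbane is UTC+10:00, so local arrival = 12:59 AM + 10:00 = 10:59 AM on Apr 18.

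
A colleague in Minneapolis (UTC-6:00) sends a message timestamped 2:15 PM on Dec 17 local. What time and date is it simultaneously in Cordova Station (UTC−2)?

Cordova Station is 4:00 ahead of Minneapolis.
Shift by the zone difference: 2:15 PM + 4:00 = 6:15 PM on Dec 17 in Cordova Station.

6:15 PM on December 17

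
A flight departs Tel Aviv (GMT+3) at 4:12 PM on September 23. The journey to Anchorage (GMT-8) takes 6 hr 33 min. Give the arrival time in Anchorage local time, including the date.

11:45 AM on Sep 23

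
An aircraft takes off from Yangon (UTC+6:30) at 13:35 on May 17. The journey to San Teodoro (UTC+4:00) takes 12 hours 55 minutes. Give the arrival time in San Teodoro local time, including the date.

San Teodoro is 2:30 behind Yangon.
After 12 hours 55 minutes it is 02:30 (May 18) in Yangon.
Shift by the zone difference: 02:30 − 2:30 = 00:00 on May 18 in San Teodoro.

00:00 on May 18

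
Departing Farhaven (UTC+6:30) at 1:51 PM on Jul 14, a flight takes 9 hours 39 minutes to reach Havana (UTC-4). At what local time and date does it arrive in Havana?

1:00 PM on July 14

Convert departure to UTC: 1:51 PM − 6:30 = 7:21 AM UTC on Jul 14.
Add 9 hours 39 minutes travel time → 5:00 PM UTC.
Havana is UTC−4:00, so local arrival = 5:00 PM − 4:00 = 1:00 PM on Jul 14.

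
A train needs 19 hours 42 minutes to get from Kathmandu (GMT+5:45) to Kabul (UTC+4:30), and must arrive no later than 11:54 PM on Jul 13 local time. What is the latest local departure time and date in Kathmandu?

5:27 AM on Jul 13

Target arrival in UTC: 11:54 PM − 4:30 = 7:24 PM on Jul 13.
Subtract 19 hours and 42 minutes → departure 11:42 PM UTC on Jul 12.
Kathmandu is UTC+5:45: 11:42 PM + 5:45 = 5:27 AM on Jul 13.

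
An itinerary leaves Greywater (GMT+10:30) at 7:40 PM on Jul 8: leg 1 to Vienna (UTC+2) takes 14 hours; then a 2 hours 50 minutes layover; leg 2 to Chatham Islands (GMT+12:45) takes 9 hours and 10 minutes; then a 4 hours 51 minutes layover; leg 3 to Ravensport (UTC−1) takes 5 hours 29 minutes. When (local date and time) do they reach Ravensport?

Convert departure to UTC: 7:40 PM − 10:30 = 9:10 AM UTC on Jul 8.
Add 14 hours leg 1 → 11:10 PM UTC.
Add 2 hours 50 minutes layover in Vienna → 2:00 AM UTC (Jul 9).
Add 9 hours and 10 minutes leg 2 → 11:10 AM UTC.
Add 4 hours 51 minutes layover in Chatham Islands → 4:01 PM UTC.
Add 5 hours 29 minutes leg 3 → 9:30 PM UTC.
Ravensport is UTC−1:00, so local arrival = 9:30 PM − 1:00 = 8:30 PM on Jul 9.

8:30 PM on Jul 9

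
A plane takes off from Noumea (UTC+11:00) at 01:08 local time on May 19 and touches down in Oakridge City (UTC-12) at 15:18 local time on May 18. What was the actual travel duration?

Oakridge City is 23:00 behind Noumea.
Clock-face elapsed time (ignoring zones) is −9 hours 50 minutes.
Actual elapsed = −9 hours 50 minutes + 23:00 = 13 hours 10 minutes.

13 hours 10 minutes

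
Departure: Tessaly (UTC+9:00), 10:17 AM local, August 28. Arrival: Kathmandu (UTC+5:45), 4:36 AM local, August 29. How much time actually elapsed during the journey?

21 hours 34 minutes

Departure in UTC: 10:17 AM − 9:00 = 1:17 AM on Aug 28.
Arrival in UTC: 4:36 AM − 5:45 = 10:51 PM on Aug 28.
Elapsed = 10:51 PM − 1:17 AM = 21 hours 34 minutes.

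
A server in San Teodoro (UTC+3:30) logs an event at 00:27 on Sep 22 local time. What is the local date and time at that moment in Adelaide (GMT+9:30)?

06:27 on September 22

Adelaide is 6:00 ahead of San Teodoro.
Shift by the zone difference: 00:27 + 6:00 = 06:27 on Sep 22 in Adelaide.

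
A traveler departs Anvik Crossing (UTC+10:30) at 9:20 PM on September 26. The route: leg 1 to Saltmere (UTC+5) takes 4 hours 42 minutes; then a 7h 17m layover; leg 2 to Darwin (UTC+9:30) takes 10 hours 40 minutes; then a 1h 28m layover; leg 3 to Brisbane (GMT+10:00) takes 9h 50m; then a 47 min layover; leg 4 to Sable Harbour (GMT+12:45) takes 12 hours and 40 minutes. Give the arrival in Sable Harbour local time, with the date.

10:59 PM on Sep 28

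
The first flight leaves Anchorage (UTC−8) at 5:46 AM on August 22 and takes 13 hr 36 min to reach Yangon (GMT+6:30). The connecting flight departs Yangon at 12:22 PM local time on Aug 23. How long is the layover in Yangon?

Convert departure to UTC: 5:46 AM + 8:00 = 1:46 PM UTC on Aug 22.
Add 13 hours and 36 minutes flight time → 3:22 AM UTC (Aug 23).
Yangon is UTC+6:30, so local arrival = 3:22 AM + 6:30 = 9:52 AM on Aug 23.
Layover = 12:22 PM − 9:52 AM = 2 hours 30 minutes.

2 hours 30 minutes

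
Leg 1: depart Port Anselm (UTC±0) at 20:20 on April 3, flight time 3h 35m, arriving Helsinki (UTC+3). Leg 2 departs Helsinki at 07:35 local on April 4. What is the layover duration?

Port Anselm is at UTC+0, so departure is already 20:20 UTC on Apr 3.
Add 3 hours 35 minutes flight time → 23:55 UTC.
Helsinki is UTC+3:00, so local arrival = 23:55 + 3:00 = 02:55 on Apr 4.
Layover = 07:35 − 02:55 = 4 hours 40 minutes.

4 hours 40 minutes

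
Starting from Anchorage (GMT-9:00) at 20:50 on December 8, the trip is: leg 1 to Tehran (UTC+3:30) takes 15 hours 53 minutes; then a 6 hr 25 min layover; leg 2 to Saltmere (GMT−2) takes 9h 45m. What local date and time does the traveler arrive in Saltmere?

Convert departure to UTC: 20:50 + 9:00 = 05:50 UTC on Dec 9.
Add 15 hours 53 minutes leg 1 → 21:43 UTC.
Add 6 hours and 25 minutes layover in Tehran → 04:08 UTC (Dec 10).
Add 9 hours 45 minutes leg 2 → 13:53 UTC.
Saltmere is UTC−2:00, so local arrival = 13:53 − 2:00 = 11:53 on Dec 10.

11:53 on December 10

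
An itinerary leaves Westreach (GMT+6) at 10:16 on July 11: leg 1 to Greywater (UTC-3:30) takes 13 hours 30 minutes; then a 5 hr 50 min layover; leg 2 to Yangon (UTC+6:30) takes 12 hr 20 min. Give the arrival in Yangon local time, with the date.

18:26 on July 12

Convert departure to UTC: 10:16 − 6:00 = 04:16 UTC on Jul 11.
Add 13 hours and 30 minutes leg 1 → 17:46 UTC.
Add 5 hours and 50 minutes layover in Greywater → 23:36 UTC.
Add 12 hours 20 minutes leg 2 → 11:56 UTC (Jul 12).
Yangon is UTC+6:30, so local arrival = 11:56 + 6:30 = 18:26 on Jul 12.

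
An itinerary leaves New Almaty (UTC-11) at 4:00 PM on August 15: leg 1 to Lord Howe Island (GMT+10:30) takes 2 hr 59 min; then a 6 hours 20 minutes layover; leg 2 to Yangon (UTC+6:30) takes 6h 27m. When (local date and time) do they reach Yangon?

1:16 AM on August 17

Convert departure to UTC: 4:00 PM + 11:00 = 3:00 AM UTC on Aug 16.
Add 2 hours and 59 minutes leg 1 → 5:59 AM UTC.
Add 6 hours and 20 minutes layover in Lord Howe Island → 12:19 PM UTC.
Add 6 hours 27 minutes leg 2 → 6:46 PM UTC.
Yangon is UTC+6:30, so local arrival = 6:46 PM + 6:30 = 1:16 AM on Aug 17.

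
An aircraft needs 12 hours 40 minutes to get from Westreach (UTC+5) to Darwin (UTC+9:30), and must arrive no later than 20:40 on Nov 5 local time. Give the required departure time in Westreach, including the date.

03:30 on Nov 5

Target arrival in UTC: 20:40 − 9:30 = 11:10 on Nov 5.
Subtract 12 hours and 40 minutes → departure 22:30 UTC on Nov 4.
Westreach is UTC+5:00: 22:30 + 5:00 = 03:30 on Nov 5.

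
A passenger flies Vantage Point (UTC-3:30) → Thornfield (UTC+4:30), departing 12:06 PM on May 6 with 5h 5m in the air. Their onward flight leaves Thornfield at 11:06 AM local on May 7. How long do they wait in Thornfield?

Convert departure to UTC: 12:06 PM + 3:30 = 3:36 PM UTC on May 6.
Add 5 hours 5 minutes flight time → 8:41 PM UTC.
Thornfield is UTC+4:30, so local arrival = 8:41 PM + 4:30 = 1:11 AM on May 7.
Layover = 11:06 AM − 1:11 AM = 9 hours 55 minutes.

9 hours 55 minutes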